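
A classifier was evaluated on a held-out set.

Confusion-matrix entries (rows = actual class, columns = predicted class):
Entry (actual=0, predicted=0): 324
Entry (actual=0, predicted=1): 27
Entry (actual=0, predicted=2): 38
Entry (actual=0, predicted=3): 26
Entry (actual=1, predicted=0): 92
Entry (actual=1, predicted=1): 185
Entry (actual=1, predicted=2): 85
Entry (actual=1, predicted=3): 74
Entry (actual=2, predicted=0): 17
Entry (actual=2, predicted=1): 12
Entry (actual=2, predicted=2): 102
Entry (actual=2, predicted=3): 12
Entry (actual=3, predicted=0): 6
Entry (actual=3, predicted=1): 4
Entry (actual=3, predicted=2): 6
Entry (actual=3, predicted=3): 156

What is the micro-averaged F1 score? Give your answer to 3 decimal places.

0.658

Micro-averaging pools counts across classes: ΣTP=767, ΣFP=399, ΣFN=399.
Micro-F1 score = 2·TP/(2·TP+FP+FN) on pooled counts = 0.658 (equals overall accuracy in single-label multiclass).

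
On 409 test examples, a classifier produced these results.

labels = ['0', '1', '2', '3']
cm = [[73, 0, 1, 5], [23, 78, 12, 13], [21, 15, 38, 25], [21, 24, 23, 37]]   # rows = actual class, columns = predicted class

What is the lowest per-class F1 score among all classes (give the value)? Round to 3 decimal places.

Per-class F1 score (2·TP/(2·TP+FP+FN)):
  0: TP=73, FP=23+21+21=65, FN=0+1+5=6 → 146/217 = 0.6728
  1: TP=78, FP=0+15+24=39, FN=23+12+13=48 → 156/243 = 0.6420
  2: TP=38, FP=1+12+23=36, FN=21+15+25=61 → 76/173 = 0.4393
  3: TP=37, FP=5+13+25=43, FN=21+24+23=68 → 74/185 = 0.4000
Lowest is class '3' with F1 score = 0.400.

0.400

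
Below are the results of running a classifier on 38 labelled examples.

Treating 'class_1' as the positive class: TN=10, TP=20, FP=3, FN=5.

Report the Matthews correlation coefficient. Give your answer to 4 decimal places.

MCC = (TP·TN − FP·FN) / √((TP+FP)(TP+FN)(TN+FP)(TN+FN))
Numerator = 20·10 − 3·5 = 185
Denominator = √(23·25·13·15) = √112125 = 334.8507
MCC = 185 / 334.8507 = 0.5525

0.5525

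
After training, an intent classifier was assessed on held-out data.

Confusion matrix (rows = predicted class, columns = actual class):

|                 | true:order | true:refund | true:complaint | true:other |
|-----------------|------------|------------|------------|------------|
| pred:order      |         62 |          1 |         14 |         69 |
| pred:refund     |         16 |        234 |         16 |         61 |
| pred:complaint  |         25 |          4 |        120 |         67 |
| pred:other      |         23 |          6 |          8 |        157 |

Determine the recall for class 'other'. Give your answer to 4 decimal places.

0.4435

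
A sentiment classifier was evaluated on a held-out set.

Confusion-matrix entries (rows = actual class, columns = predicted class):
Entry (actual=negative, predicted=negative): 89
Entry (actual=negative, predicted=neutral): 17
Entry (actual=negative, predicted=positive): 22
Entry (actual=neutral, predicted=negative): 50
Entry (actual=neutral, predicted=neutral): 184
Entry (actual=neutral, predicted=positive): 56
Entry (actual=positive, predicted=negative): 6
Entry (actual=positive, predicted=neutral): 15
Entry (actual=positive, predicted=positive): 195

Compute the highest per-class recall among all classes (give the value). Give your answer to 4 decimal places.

0.9028

Per-class recall (TP/(TP+FN)):
  negative: TP=89, FN=17+22=39 → 89/128 = 0.69531
  neutral: TP=184, FN=50+56=106 → 184/290 = 0.63448
  positive: TP=195, FN=6+15=21 → 195/216 = 0.90278
Highest is class 'positive' with recall = 0.9028.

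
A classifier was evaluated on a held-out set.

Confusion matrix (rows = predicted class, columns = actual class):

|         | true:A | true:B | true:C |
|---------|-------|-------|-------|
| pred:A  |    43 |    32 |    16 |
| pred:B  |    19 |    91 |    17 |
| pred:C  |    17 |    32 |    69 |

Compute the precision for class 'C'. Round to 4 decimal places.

precision = TP/(TP+FP).
C: TP=69, FP=17+32=49 → 69/118 = 0.58475

0.5847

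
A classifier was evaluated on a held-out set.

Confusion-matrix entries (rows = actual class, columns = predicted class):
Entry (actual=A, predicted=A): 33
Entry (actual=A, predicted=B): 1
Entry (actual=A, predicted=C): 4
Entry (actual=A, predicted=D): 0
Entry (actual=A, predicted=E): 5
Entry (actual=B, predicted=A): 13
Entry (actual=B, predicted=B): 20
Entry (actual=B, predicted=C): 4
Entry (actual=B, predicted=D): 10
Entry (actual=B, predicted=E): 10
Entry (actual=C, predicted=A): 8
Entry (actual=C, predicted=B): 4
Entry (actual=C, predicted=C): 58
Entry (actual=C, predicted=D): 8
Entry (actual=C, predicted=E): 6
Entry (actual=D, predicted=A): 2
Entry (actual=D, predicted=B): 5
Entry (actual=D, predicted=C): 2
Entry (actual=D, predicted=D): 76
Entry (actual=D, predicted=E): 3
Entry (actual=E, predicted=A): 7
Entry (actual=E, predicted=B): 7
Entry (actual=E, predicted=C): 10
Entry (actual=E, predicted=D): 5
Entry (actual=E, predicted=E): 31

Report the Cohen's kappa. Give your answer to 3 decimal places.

0.564

Observed agreement pₒ = trace/N = 218/332 = 0.6566
Expected agreement pₑ = Σ (rowᵢ·colᵢ)/N² = (43·63 + 57·37 + 84·78 + 88·99 + 60·55)/332² = 0.2121
κ = (pₒ − pₑ)/(1 − pₑ) = (0.6566 − 0.2121)/(1 − 0.2121) = 0.564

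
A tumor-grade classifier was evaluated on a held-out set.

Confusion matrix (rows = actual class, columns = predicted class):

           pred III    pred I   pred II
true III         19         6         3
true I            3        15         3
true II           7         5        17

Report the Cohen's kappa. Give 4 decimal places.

0.4812

Observed agreement pₒ = trace/N = 51/78 = 0.65385
Expected agreement pₑ = Σ (rowᵢ·colᵢ)/N² = (28·29 + 21·26 + 29·23)/78² = 0.33284
κ = (pₒ − pₑ)/(1 − pₑ) = (0.65385 − 0.33284)/(1 − 0.33284) = 0.4812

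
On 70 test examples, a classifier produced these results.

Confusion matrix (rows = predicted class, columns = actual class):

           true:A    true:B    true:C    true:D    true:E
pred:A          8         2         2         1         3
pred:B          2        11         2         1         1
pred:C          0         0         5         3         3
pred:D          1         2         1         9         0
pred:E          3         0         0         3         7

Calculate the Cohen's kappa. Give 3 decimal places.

Observed agreement pₒ = trace/N = 40/70 = 0.5714
Expected agreement pₑ = Σ (rowᵢ·colᵢ)/N² = (14·16 + 15·17 + 10·11 + 17·13 + 14·13)/70² = 0.2024
κ = (pₒ − pₑ)/(1 − pₑ) = (0.5714 − 0.2024)/(1 − 0.2024) = 0.463

0.463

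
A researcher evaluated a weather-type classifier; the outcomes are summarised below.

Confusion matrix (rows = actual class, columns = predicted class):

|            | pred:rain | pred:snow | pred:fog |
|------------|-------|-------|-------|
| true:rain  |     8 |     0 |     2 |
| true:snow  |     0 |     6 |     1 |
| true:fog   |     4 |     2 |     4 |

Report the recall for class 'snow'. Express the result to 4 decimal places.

0.8571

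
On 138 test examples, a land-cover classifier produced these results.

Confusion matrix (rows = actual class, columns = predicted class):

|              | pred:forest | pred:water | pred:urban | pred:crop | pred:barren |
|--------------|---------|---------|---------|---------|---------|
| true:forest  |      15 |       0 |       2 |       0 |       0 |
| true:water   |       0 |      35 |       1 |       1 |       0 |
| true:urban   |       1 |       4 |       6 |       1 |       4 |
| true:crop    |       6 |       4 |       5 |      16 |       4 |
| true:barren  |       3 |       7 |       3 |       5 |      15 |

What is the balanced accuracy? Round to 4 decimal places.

0.6230

Balanced accuracy = mean of per-class recall.
  forest: recall = 15/17 = 0.88235
  water: recall = 35/37 = 0.94595
  urban: recall = 6/16 = 0.37500
  crop: recall = 16/35 = 0.45714
  barren: recall = 15/33 = 0.45455
Mean = (0.88235 + 0.94595 + 0.37500 + 0.45714 + 0.45455) / 5 = 0.6230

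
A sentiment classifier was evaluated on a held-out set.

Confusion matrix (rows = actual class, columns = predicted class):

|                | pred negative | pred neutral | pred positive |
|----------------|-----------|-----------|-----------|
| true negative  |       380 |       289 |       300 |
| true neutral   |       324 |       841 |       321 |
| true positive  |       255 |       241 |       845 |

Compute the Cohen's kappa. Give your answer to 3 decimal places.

Observed agreement pₒ = trace/N = 2066/3796 = 0.5443
Expected agreement pₑ = Σ (rowᵢ·colᵢ)/N² = (969·959 + 1486·1371 + 1341·1466)/3796² = 0.3423
κ = (pₒ − pₑ)/(1 − pₑ) = (0.5443 − 0.3423)/(1 − 0.3423) = 0.307

0.307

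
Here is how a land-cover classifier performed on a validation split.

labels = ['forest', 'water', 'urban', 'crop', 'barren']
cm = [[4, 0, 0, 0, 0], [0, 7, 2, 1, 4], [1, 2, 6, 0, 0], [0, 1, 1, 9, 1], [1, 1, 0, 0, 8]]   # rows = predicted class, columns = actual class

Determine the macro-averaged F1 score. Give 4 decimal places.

Per-class F1 score (2·TP/(2·TP+FP+FN)):
  forest: TP=4, FP=0+0+0+0=0, FN=0+1+0+1=2 → 8/10 = 0.80000
  water: TP=7, FP=0+2+1+4=7, FN=0+2+1+1=4 → 14/25 = 0.56000
  urban: TP=6, FP=1+2+0+0=3, FN=0+2+1+0=3 → 12/18 = 0.66667
  crop: TP=9, FP=0+1+1+1=3, FN=0+1+0+0=1 → 18/22 = 0.81818
  barren: TP=8, FP=1+1+0+0=2, FN=0+4+0+1=5 → 16/23 = 0.69565
Macro-F1 score = mean = (0.80000 + 0.56000 + 0.66667 + 0.81818 + 0.69565) / 5 = 0.7081

0.7081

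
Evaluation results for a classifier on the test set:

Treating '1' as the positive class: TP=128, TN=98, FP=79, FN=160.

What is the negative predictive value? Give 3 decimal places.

NPV = TN/(TN+FN) = 98/(98+160) = 0.380

0.380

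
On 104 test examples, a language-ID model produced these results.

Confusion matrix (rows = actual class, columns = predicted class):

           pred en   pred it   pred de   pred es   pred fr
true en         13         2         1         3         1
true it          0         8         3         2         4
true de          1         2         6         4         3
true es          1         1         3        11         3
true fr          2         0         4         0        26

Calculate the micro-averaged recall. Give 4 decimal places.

0.6154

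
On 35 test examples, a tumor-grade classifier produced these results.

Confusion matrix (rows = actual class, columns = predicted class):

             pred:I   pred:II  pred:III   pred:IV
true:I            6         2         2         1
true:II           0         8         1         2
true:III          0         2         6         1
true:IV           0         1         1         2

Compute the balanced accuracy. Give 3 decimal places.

Balanced accuracy = mean of per-class recall.
  I: recall = 6/11 = 0.5455
  II: recall = 8/11 = 0.7273
  III: recall = 6/9 = 0.6667
  IV: recall = 2/4 = 0.5000
Mean = (0.5455 + 0.7273 + 0.6667 + 0.5000) / 4 = 0.610

0.610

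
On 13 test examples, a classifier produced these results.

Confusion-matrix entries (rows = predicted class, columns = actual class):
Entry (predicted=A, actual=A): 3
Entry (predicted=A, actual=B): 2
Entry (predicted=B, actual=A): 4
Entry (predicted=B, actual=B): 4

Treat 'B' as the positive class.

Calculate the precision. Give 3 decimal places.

Precision = TP/(TP+FP) = 4/(4+4) = 4/8 = 0.500

0.500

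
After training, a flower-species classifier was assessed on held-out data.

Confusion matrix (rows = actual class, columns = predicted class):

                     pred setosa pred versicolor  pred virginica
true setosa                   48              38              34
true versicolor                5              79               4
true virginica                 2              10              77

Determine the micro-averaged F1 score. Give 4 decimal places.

0.6869

Micro-averaging pools counts across classes: ΣTP=204, ΣFP=93, ΣFN=93.
Micro-F1 score = 2·TP/(2·TP+FP+FN) on pooled counts = 0.6869 (equals overall accuracy in single-label multiclass).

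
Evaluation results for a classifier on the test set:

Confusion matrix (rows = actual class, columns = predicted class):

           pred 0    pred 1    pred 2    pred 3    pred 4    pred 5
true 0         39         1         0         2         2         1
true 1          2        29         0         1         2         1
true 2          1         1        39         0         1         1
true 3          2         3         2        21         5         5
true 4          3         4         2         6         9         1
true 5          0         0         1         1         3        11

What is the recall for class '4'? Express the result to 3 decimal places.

Treat '4' as positive and all other classes as negative.
recall = TP/(TP+FN).
4: TP=9, FN=3+4+2+6+1=16 → 9/25 = 0.3600

0.360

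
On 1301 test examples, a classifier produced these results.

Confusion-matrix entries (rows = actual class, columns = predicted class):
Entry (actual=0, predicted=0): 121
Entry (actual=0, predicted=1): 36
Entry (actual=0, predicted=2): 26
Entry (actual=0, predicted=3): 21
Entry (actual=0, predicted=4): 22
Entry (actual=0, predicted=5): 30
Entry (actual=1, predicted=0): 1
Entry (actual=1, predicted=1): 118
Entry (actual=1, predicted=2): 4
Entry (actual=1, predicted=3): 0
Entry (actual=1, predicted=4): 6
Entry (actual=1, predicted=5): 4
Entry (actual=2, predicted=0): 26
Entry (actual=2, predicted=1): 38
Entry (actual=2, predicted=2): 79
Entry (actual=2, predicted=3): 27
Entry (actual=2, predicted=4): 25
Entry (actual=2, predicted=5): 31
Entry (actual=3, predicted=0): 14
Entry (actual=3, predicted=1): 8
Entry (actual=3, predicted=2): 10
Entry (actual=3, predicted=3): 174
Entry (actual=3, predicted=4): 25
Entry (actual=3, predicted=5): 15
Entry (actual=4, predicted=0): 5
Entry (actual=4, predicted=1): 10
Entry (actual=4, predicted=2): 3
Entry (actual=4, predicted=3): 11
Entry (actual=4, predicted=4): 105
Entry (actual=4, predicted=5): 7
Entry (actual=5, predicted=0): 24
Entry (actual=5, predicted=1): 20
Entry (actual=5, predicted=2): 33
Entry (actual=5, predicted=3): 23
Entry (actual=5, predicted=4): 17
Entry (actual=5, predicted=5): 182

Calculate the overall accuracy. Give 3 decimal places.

0.599

Accuracy = trace / total = (121+118+79+174+105+182=779) / 1301 = 779/1301 = 0.599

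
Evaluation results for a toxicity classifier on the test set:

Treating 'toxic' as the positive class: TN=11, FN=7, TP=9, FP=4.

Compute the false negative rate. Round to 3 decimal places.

0.438

FNR = FN/(FN+TP) = 7/(7+9) = 0.438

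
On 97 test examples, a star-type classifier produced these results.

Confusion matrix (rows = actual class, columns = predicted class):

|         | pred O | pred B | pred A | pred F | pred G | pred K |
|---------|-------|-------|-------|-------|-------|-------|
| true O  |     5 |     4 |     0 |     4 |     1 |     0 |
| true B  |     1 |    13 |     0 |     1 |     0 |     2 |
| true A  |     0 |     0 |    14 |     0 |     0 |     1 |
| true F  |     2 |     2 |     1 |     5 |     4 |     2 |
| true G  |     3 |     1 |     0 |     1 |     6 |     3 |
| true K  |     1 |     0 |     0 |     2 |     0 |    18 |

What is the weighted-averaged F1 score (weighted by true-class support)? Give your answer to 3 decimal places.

0.615

Per-class F1 score (2·TP/(2·TP+FP+FN)):
  O: TP=5, FP=1+0+2+3+1=7, FN=4+0+4+1+0=9 → 10/26 = 0.3846
  B: TP=13, FP=4+0+2+1+0=7, FN=1+0+1+0+2=4 → 26/37 = 0.7027
  A: TP=14, FP=0+0+1+0+0=1, FN=0+0+0+0+1=1 → 28/30 = 0.9333
  F: TP=5, FP=4+1+0+1+2=8, FN=2+2+1+4+2=11 → 10/29 = 0.3448
  G: TP=6, FP=1+0+0+4+0=5, FN=3+1+0+1+3=8 → 12/25 = 0.4800
  K: TP=18, FP=0+2+1+2+3=8, FN=1+0+0+2+0=3 → 36/47 = 0.7660
Weighted-F1 score = Σ (supportᵢ/N)·F1 scoreᵢ with N=97: (14/97)·0.3846 + (17/97)·0.7027 + (15/97)·0.9333 + (16/97)·0.3448 + (14/97)·0.4800 + (21/97)·0.7660 = 0.615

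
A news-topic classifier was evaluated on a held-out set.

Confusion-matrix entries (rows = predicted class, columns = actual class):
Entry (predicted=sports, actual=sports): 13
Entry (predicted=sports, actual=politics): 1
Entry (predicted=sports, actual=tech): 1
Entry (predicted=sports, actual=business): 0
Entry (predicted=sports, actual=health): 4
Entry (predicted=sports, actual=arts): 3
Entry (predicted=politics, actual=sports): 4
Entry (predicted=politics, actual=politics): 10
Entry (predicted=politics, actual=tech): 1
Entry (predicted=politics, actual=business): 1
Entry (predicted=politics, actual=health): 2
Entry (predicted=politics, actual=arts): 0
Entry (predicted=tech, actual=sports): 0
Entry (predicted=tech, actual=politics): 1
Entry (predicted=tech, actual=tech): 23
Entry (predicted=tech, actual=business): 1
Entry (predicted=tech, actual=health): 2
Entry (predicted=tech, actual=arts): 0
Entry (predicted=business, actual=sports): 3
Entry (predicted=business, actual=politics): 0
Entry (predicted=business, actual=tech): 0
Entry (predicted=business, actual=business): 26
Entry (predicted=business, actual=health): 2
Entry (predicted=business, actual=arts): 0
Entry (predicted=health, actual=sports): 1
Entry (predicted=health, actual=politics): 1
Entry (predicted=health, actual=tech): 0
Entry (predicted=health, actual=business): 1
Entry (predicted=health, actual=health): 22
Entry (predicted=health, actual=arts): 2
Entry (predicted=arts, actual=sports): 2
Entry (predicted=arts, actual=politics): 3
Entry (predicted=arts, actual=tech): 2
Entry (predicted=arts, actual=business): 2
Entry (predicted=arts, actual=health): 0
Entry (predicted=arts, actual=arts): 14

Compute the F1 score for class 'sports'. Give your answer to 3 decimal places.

One-vs-rest for 'sports': TP = diagonal; FP = other classes predicted 'sports'; FN = 'sports' predicted as other.
F1 score = 2·TP/(2·TP+FP+FN).
sports: TP=13, FP=1+1+0+4+3=9, FN=4+0+3+1+2=10 → 26/45 = 0.5778

0.578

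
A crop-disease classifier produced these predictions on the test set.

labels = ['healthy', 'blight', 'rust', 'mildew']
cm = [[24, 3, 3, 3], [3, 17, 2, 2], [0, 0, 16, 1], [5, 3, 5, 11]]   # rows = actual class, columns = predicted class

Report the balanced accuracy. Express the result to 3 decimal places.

Balanced accuracy = mean of per-class recall.
  healthy: recall = 24/33 = 0.7273
  blight: recall = 17/24 = 0.7083
  rust: recall = 16/17 = 0.9412
  mildew: recall = 11/24 = 0.4583
Mean = (0.7273 + 0.7083 + 0.9412 + 0.4583) / 4 = 0.709

0.709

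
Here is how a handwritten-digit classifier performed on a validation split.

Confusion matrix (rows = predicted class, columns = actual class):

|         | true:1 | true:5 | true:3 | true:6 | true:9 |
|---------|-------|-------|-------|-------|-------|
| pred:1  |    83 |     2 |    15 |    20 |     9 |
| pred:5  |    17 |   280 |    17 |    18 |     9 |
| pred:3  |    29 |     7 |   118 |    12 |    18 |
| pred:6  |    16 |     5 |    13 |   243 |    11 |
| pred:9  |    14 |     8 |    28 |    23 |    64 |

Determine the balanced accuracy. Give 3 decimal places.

0.683

Balanced accuracy = mean of per-class recall.
  1: recall = 83/159 = 0.5220
  5: recall = 280/302 = 0.9272
  3: recall = 118/191 = 0.6178
  6: recall = 243/316 = 0.7690
  9: recall = 64/111 = 0.5766
Mean = (0.5220 + 0.9272 + 0.6178 + 0.7690 + 0.5766) / 5 = 0.683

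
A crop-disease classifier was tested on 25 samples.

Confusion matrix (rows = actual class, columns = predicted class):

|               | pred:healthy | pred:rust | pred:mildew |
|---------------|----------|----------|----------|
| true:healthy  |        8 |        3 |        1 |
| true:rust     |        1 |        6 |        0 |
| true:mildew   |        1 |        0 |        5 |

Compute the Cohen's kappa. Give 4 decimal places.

0.6305

Observed agreement pₒ = trace/N = 19/25 = 0.76000
Expected agreement pₑ = Σ (rowᵢ·colᵢ)/N² = (12·10 + 7·9 + 6·6)/25² = 0.35040
κ = (pₒ − pₑ)/(1 − pₑ) = (0.76000 − 0.35040)/(1 − 0.35040) = 0.6305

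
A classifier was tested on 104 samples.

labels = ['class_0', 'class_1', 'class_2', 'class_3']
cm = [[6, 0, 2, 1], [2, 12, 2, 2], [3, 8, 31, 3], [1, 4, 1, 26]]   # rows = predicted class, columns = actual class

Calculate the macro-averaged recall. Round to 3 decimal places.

Per-class recall (TP/(TP+FN)):
  class_0: TP=6, FN=2+3+1=6 → 6/12 = 0.5000
  class_1: TP=12, FN=0+8+4=12 → 12/24 = 0.5000
  class_2: TP=31, FN=2+2+1=5 → 31/36 = 0.8611
  class_3: TP=26, FN=1+2+3=6 → 26/32 = 0.8125
Macro-recall = mean = (0.5000 + 0.5000 + 0.8611 + 0.8125) / 4 = 0.668

0.668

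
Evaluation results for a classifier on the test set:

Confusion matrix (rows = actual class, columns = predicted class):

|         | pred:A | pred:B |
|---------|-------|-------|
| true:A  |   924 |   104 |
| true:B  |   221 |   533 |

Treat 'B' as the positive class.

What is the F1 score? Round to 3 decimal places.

0.766

Precision = TP/(TP+FP) = 533/637 = 0.8367
Recall = TP/(TP+FN) = 533/754 = 0.7069
F1 = 2·TP/(2·TP+FP+FN) = 1066/1391 = 0.766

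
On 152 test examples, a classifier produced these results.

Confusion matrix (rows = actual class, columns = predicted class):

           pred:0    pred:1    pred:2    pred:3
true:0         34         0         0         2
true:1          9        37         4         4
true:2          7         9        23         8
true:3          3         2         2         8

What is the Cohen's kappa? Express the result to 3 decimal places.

Observed agreement pₒ = trace/N = 102/152 = 0.6711
Expected agreement pₑ = Σ (rowᵢ·colᵢ)/N² = (36·53 + 54·48 + 47·29 + 15·22)/152² = 0.2680
κ = (pₒ − pₑ)/(1 − pₑ) = (0.6711 − 0.2680)/(1 − 0.2680) = 0.551

0.551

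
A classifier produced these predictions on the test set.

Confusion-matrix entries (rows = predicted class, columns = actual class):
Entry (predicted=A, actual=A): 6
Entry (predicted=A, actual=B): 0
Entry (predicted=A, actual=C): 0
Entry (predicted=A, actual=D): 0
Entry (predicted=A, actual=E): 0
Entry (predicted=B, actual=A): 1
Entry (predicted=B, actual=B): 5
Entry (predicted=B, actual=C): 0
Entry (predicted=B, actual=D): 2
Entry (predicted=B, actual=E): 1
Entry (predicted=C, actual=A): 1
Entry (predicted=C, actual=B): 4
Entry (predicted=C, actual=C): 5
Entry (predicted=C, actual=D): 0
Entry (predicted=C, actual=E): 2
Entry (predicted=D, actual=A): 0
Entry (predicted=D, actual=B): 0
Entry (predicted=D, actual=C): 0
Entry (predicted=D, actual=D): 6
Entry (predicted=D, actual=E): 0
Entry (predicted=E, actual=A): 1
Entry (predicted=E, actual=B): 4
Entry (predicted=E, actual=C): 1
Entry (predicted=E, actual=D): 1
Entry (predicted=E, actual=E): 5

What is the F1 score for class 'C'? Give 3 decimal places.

0.556

F1 score = 2·TP/(2·TP+FP+FN).
C: TP=5, FP=1+4+0+2=7, FN=0+0+0+1=1 → 10/18 = 0.5556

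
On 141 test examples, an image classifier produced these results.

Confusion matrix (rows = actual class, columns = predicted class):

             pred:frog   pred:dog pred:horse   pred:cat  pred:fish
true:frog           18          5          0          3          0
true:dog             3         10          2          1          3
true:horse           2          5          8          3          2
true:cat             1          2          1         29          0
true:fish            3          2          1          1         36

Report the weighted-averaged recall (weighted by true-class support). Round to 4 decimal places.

Per-class recall (TP/(TP+FN)):
  frog: TP=18, FN=5+0+3+0=8 → 18/26 = 0.69231
  dog: TP=10, FN=3+2+1+3=9 → 10/19 = 0.52632
  horse: TP=8, FN=2+5+3+2=12 → 8/20 = 0.40000
  cat: TP=29, FN=1+2+1+0=4 → 29/33 = 0.87879
  fish: TP=36, FN=3+2+1+1=7 → 36/43 = 0.83721
Weighted-recall = Σ (supportᵢ/N)·recallᵢ with N=141: (26/141)·0.69231 + (19/141)·0.52632 + (20/141)·0.40000 + (33/141)·0.87879 + (43/141)·0.83721 = 0.7163

0.7163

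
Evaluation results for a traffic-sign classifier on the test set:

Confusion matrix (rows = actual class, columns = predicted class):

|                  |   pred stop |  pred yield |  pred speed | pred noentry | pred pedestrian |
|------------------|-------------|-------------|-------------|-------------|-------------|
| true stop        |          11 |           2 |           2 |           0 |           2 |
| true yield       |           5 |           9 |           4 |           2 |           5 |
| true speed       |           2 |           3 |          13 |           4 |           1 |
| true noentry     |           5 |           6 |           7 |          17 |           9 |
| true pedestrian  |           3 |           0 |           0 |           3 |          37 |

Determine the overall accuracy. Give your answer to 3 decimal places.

Accuracy = trace / total = (11+9+13+17+37=87) / 152 = 87/152 = 0.572

0.572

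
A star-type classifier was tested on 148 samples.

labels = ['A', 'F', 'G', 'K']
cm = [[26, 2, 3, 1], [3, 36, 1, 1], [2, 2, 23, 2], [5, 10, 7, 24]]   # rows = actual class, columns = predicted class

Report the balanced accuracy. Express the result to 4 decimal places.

0.7513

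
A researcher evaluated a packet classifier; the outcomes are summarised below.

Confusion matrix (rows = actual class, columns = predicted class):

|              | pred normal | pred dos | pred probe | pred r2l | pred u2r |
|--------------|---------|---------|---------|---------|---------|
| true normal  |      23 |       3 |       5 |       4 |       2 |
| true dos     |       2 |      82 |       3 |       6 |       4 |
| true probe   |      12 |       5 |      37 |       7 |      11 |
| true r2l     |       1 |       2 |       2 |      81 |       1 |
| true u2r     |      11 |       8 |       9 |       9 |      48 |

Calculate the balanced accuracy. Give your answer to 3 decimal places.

Balanced accuracy = mean of per-class recall.
  normal: recall = 23/37 = 0.6216
  dos: recall = 82/97 = 0.8454
  probe: recall = 37/72 = 0.5139
  r2l: recall = 81/87 = 0.9310
  u2r: recall = 48/85 = 0.5647
Mean = (0.6216 + 0.8454 + 0.5139 + 0.9310 + 0.5647) / 5 = 0.695

0.695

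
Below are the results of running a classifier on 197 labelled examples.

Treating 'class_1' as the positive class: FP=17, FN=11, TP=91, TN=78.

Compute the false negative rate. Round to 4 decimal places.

FNR = FN/(FN+TP) = 11/(11+91) = 0.1078

0.1078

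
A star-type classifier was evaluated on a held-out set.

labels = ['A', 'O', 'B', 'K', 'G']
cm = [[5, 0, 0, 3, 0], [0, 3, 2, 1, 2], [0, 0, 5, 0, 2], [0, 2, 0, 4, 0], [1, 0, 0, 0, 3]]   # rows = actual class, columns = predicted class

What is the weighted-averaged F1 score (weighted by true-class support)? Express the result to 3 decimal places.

0.607

Per-class F1 score (2·TP/(2·TP+FP+FN)):
  A: TP=5, FP=0+0+0+1=1, FN=0+0+3+0=3 → 10/14 = 0.7143
  O: TP=3, FP=0+0+2+0=2, FN=0+2+1+2=5 → 6/13 = 0.4615
  B: TP=5, FP=0+2+0+0=2, FN=0+0+0+2=2 → 10/14 = 0.7143
  K: TP=4, FP=3+1+0+0=4, FN=0+2+0+0=2 → 8/14 = 0.5714
  G: TP=3, FP=0+2+2+0=4, FN=1+0+0+0=1 → 6/11 = 0.5455
Weighted-F1 score = Σ (supportᵢ/N)·F1 scoreᵢ with N=33: (8/33)·0.7143 + (8/33)·0.4615 + (7/33)·0.7143 + (6/33)·0.5714 + (4/33)·0.5455 = 0.607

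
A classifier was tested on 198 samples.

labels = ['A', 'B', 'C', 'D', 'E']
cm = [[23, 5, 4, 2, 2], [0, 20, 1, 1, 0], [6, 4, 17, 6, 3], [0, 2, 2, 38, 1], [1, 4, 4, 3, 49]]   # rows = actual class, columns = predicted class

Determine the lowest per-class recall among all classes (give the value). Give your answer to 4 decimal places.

Per-class recall (TP/(TP+FN)):
  A: TP=23, FN=5+4+2+2=13 → 23/36 = 0.63889
  B: TP=20, FN=0+1+1+0=2 → 20/22 = 0.90909
  C: TP=17, FN=6+4+6+3=19 → 17/36 = 0.47222
  D: TP=38, FN=0+2+2+1=5 → 38/43 = 0.88372
  E: TP=49, FN=1+4+4+3=12 → 49/61 = 0.80328
Lowest is class 'C' with recall = 0.4722.

0.4722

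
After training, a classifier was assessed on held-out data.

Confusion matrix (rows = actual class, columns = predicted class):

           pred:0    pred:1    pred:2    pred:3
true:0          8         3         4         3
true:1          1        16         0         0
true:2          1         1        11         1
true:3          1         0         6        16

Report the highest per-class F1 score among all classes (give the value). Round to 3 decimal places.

Per-class F1 score (2·TP/(2·TP+FP+FN)):
  0: TP=8, FP=1+1+1=3, FN=3+4+3=10 → 16/29 = 0.5517
  1: TP=16, FP=3+1+0=4, FN=1+0+0=1 → 32/37 = 0.8649
  2: TP=11, FP=4+0+6=10, FN=1+1+1=3 → 22/35 = 0.6286
  3: TP=16, FP=3+0+1=4, FN=1+0+6=7 → 32/43 = 0.7442
Highest is class '1' with F1 score = 0.865.

0.865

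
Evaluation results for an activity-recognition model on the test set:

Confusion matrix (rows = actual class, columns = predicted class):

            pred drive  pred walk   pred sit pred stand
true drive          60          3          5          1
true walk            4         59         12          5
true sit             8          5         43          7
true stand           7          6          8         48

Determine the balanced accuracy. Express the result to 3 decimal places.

Balanced accuracy = mean of per-class recall.
  drive: recall = 60/69 = 0.8696
  walk: recall = 59/80 = 0.7375
  sit: recall = 43/63 = 0.6825
  stand: recall = 48/69 = 0.6957
Mean = (0.8696 + 0.7375 + 0.6825 + 0.6957) / 4 = 0.746

0.746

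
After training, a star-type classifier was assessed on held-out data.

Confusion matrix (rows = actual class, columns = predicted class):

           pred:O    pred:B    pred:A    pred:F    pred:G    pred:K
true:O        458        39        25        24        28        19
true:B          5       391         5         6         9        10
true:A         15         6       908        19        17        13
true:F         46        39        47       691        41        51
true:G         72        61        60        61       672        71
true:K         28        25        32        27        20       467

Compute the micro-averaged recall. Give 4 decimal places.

Micro-averaging pools counts across classes: ΣTP=3587, ΣFP=921, ΣFN=921.
Micro-recall = TP/(TP+FN) on pooled counts = 0.7957 (equals overall accuracy in single-label multiclass).

0.7957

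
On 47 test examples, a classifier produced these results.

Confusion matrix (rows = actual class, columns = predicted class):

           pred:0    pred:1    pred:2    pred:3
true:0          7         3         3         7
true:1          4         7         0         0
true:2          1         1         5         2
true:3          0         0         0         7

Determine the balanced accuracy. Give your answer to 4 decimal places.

0.6355

Balanced accuracy = mean of per-class recall.
  0: recall = 7/20 = 0.35000
  1: recall = 7/11 = 0.63636
  2: recall = 5/9 = 0.55556
  3: recall = 7/7 = 1.00000
Mean = (0.35000 + 0.63636 + 0.55556 + 1.00000) / 4 = 0.6355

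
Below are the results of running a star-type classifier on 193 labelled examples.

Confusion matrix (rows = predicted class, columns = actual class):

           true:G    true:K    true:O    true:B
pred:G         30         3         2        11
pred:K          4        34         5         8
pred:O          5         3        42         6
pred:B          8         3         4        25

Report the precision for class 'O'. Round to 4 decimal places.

precision = TP/(TP+FP).
O: TP=42, FP=5+3+6=14 → 42/56 = 0.75000

0.7500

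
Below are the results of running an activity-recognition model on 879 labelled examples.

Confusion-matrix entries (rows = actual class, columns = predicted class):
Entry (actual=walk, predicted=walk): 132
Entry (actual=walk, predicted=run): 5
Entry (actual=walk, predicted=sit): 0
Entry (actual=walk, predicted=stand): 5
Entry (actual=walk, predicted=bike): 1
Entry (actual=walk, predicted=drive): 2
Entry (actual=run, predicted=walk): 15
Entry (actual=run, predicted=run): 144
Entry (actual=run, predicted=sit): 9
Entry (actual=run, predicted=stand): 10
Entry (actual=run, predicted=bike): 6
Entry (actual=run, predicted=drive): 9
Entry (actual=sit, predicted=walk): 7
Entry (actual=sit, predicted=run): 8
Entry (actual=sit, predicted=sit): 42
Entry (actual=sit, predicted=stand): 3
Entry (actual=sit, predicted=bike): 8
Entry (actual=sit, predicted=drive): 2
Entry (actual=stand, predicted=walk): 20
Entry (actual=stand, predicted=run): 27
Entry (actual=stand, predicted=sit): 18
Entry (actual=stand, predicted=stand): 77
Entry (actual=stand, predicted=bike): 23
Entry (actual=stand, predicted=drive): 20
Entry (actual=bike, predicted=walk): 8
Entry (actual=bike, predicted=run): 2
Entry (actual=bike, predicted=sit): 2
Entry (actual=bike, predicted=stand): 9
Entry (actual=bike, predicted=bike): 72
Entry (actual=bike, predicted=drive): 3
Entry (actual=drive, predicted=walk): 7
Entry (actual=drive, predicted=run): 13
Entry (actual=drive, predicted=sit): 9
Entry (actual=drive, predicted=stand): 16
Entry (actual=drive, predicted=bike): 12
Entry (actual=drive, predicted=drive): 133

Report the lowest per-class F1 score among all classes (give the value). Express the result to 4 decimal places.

Per-class F1 score (2·TP/(2·TP+FP+FN)):
  walk: TP=132, FP=15+7+20+8+7=57, FN=5+0+5+1+2=13 → 264/334 = 0.79042
  run: TP=144, FP=5+8+27+2+13=55, FN=15+9+10+6+9=49 → 288/392 = 0.73469
  sit: TP=42, FP=0+9+18+2+9=38, FN=7+8+3+8+2=28 → 84/150 = 0.56000
  stand: TP=77, FP=5+10+3+9+16=43, FN=20+27+18+23+20=108 → 154/305 = 0.50492
  bike: TP=72, FP=1+6+8+23+12=50, FN=8+2+2+9+3=24 → 144/218 = 0.66055
  drive: TP=133, FP=2+9+2+20+3=36, FN=7+13+9+16+12=57 → 266/359 = 0.74095
Lowest is class 'stand' with F1 score = 0.5049.

0.5049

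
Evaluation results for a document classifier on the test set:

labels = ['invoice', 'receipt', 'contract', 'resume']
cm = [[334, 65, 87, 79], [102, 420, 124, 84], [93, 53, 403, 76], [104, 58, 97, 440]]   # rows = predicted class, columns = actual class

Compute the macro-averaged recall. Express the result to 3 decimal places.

0.612

Per-class recall (TP/(TP+FN)):
  invoice: TP=334, FN=102+93+104=299 → 334/633 = 0.5276
  receipt: TP=420, FN=65+53+58=176 → 420/596 = 0.7047
  contract: TP=403, FN=87+124+97=308 → 403/711 = 0.5668
  resume: TP=440, FN=79+84+76=239 → 440/679 = 0.6480
Macro-recall = mean = (0.5276 + 0.7047 + 0.5668 + 0.6480) / 4 = 0.612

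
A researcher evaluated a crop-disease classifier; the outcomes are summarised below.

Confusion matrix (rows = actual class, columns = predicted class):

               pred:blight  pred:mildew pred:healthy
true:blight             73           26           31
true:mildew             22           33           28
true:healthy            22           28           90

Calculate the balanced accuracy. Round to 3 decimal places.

0.534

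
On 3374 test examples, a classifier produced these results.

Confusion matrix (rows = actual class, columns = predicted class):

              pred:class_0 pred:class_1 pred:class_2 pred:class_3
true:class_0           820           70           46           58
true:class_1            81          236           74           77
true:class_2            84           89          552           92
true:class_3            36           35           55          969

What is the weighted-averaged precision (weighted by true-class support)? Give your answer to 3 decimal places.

0.760

Per-class precision (TP/(TP+FP)):
  class_0: TP=820, FP=81+84+36=201 → 820/1021 = 0.8031
  class_1: TP=236, FP=70+89+35=194 → 236/430 = 0.5488
  class_2: TP=552, FP=46+74+55=175 → 552/727 = 0.7593
  class_3: TP=969, FP=58+77+92=227 → 969/1196 = 0.8102
Weighted-precision = Σ (supportᵢ/N)·precisionᵢ with N=3374: (994/3374)·0.8031 + (468/3374)·0.5488 + (817/3374)·0.7593 + (1095/3374)·0.8102 = 0.760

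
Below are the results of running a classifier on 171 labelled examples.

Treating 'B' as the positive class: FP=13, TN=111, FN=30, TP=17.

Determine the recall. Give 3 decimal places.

0.362

Recall = TP/(TP+FN) = 17/(17+30) = 17/47 = 0.362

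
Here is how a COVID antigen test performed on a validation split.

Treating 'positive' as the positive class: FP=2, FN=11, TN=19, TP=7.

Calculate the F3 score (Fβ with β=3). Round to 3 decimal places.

Fβ = (1+β²)·TP / ((1+β²)·TP + β²·FN + FP), with β²=9
= 10·7 / (10·7 + 9·11 + 2) = 0.409

0.409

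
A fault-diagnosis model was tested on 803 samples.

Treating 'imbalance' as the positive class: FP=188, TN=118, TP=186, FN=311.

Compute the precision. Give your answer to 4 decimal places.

0.4973

Precision = TP/(TP+FP) = 186/(186+188) = 186/374 = 0.4973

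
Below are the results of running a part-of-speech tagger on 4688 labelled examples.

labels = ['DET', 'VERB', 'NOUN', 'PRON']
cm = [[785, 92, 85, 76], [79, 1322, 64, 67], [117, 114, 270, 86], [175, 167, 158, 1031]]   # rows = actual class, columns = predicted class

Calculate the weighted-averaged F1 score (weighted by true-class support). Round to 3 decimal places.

Per-class F1 score (2·TP/(2·TP+FP+FN)):
  DET: TP=785, FP=79+117+175=371, FN=92+85+76=253 → 1570/2194 = 0.7156
  VERB: TP=1322, FP=92+114+167=373, FN=79+64+67=210 → 2644/3227 = 0.8193
  NOUN: TP=270, FP=85+64+158=307, FN=117+114+86=317 → 540/1164 = 0.4639
  PRON: TP=1031, FP=76+67+86=229, FN=175+167+158=500 → 2062/2791 = 0.7388
Weighted-F1 score = Σ (supportᵢ/N)·F1 scoreᵢ with N=4688: (1038/4688)·0.7156 + (1532/4688)·0.8193 + (587/4688)·0.4639 + (1531/4688)·0.7388 = 0.726

0.726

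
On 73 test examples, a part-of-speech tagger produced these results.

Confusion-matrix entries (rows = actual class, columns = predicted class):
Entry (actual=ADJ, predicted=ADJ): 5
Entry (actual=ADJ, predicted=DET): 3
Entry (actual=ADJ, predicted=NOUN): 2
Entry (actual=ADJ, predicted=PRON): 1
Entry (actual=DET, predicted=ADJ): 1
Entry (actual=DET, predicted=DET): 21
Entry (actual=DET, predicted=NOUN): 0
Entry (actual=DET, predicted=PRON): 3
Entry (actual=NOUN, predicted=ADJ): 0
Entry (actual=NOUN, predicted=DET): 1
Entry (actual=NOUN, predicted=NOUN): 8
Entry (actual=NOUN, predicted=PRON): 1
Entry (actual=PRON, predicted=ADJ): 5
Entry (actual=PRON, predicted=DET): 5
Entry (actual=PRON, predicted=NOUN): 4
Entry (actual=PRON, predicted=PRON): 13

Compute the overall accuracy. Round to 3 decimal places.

Accuracy = trace / total = (5+21+8+13=47) / 73 = 47/73 = 0.644

0.644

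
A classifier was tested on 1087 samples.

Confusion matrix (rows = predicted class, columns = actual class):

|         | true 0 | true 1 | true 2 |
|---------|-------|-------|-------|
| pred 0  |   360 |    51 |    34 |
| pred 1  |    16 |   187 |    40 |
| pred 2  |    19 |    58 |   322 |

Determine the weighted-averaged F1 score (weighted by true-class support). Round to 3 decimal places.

0.796

Per-class F1 score (2·TP/(2·TP+FP+FN)):
  0: TP=360, FP=51+34=85, FN=16+19=35 → 720/840 = 0.8571
  1: TP=187, FP=16+40=56, FN=51+58=109 → 374/539 = 0.6939
  2: TP=322, FP=19+58=77, FN=34+40=74 → 644/795 = 0.8101
Weighted-F1 score = Σ (supportᵢ/N)·F1 scoreᵢ with N=1087: (395/1087)·0.8571 + (296/1087)·0.6939 + (396/1087)·0.8101 = 0.796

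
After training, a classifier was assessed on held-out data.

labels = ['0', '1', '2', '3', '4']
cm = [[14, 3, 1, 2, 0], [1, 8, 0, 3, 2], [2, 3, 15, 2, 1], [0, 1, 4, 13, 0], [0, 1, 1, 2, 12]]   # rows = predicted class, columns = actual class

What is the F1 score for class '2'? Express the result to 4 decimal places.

0.6818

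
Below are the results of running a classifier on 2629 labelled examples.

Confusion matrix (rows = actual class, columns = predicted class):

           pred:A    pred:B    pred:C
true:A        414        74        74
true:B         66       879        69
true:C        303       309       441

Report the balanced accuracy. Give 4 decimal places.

Balanced accuracy = mean of per-class recall.
  A: recall = 414/562 = 0.73665
  B: recall = 879/1014 = 0.86686
  C: recall = 441/1053 = 0.41880
Mean = (0.73665 + 0.86686 + 0.41880) / 3 = 0.6741

0.6741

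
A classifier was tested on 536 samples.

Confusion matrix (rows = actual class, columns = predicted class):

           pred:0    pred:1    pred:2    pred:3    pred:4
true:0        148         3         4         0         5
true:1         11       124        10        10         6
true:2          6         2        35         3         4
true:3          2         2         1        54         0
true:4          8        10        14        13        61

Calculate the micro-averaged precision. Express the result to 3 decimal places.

0.787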